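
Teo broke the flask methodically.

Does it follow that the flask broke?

'Teo broke the flask' is the causative; it entails the inchoative 'the flask broke'.

yes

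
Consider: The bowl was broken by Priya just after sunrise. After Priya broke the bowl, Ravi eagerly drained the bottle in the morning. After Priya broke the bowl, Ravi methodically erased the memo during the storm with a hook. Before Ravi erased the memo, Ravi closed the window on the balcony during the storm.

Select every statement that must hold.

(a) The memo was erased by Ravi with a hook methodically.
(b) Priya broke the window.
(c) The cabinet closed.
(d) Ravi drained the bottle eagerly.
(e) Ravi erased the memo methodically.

(a) Entailed — this follows by dropping conjuncts from the erasing event's description.
(b) Not entailed — Priya broke the bowl, not the window; the window belongs to the closing event.
(c) Not entailed — the window is what closed, not the cabinet.
(d) Entailed — this follows by dropping conjuncts from the draining event's description.
(e) Entailed — the original entails any weakening of itself; this just drops 'during the storm', 'with a hook'.

(a), (d), (e)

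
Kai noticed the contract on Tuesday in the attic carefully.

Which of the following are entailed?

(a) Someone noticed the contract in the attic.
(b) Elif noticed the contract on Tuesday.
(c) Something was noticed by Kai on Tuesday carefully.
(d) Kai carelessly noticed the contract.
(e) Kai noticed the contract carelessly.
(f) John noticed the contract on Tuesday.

(a) Entailed — the original entails any weakening of itself; this just drops 'on Tuesday', 'carefully' and generalizes the agent.
(b) Not entailed — the passage has Kai noticing the contract, not Elif.
(c) Entailed — dropping 'in the attic' and generalizing the patient leaves a sub-description the original still satisfies.
(d) Not entailed — 'carelessly' adds a manner not in (and inconsistent with) the original.
(e) Not entailed — 'carelessly' adds a manner not in (and inconsistent with) the original.
(f) Not entailed — the passage has Kai noticing the contract, not John.

(a), (c)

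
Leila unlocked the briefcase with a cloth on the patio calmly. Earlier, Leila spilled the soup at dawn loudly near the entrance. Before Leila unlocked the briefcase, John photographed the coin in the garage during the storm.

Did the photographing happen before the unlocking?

yes

The narrative orders the photographing before the unlocking.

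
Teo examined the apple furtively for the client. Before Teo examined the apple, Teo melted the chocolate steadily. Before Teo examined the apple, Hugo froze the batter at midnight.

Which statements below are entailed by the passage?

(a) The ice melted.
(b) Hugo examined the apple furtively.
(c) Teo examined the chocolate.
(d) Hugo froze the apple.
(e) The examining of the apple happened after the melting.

(e)

(a) Not entailed — the chocolate is what melted, not the ice.
(b) Not entailed — the passage has Teo examining the apple, not Hugo.
(c) Not entailed — Teo examined the apple, not the chocolate; the chocolate belongs to the melting event.
(d) Not entailed — Hugo froze the batter, not the apple; the apple belongs to the examining event.
(e) Entailed — the narrative places the melting before the examining.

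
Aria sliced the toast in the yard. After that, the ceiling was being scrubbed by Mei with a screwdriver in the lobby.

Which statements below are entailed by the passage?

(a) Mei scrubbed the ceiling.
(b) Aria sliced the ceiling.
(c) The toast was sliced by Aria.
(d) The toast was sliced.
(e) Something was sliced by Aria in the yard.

(a) Entailed — 'scrub' is an activity; 'was scrubbing' entails that some scrubbing happened, so 'scrubbed' holds.
(b) Not entailed — Aria sliced the toast, not the ceiling; the ceiling belongs to the scrubbing event.
(c) Entailed — the original entails any weakening of itself; this just drops 'in the yard'.
(d) Entailed — dropping 'in the yard' and generalizing the agent leaves a sub-description the original still satisfies.
(e) Entailed — the original entails any weakening of itself; this just generalizes the patient.

(a), (c), (d), (e)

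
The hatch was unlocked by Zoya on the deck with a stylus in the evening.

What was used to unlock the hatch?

a stylus

'with a stylus' marks the instrument of the unlocking event.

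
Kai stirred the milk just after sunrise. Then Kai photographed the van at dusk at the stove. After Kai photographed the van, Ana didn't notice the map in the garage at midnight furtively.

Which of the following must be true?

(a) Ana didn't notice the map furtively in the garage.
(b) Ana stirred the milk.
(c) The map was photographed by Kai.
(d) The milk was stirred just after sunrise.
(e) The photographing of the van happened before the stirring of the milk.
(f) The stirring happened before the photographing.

(d), (f)

(a) Not entailed — dropping 'at midnight' under negation is not valid — the original leaves open that Ana noticed the map some other way.
(b) Not entailed — the passage has Kai stirring the milk, not Ana.
(c) Not entailed — Kai photographed the van, not the map; the map belongs to the noticing event.
(d) Entailed — every conjunct here is already in the original stirring event.
(e) Not entailed — the narrative places the stirring before the photographing, not after.
(f) Entailed — the narrative places the stirring before the photographing.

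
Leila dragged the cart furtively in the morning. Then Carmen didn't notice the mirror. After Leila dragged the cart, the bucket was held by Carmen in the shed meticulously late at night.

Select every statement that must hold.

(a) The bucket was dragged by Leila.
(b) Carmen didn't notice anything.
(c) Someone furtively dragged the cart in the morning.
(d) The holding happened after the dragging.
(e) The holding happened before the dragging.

(a) Not entailed — Leila dragged the cart, not the bucket; the bucket belongs to the holding event.
(b) Not entailed — the original only denies this specific event; Carmen may have noticed something else.
(c) Entailed — generalizing the agent leaves a sub-description the original still satisfies.
(d) Entailed — the narrative places the dragging before the holding.
(e) Not entailed — the narrative places the dragging before the holding, not after.

(c), (d)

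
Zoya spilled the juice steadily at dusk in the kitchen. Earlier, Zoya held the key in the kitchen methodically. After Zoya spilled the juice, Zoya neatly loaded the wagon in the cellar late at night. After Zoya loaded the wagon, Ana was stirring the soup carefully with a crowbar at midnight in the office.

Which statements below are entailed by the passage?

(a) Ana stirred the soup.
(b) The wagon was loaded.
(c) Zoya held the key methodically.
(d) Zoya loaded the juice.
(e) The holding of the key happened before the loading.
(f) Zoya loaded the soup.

(a) Entailed — 'stir' is an activity; 'was stirring' entails that some stirring happened, so 'stirred' holds.
(b) Entailed — every conjunct here is already in the original loading event.
(c) Entailed — every conjunct here is already in the original holding event.
(d) Not entailed — Zoya loaded the wagon, not the juice; the juice belongs to the spilling event.
(e) Entailed — the narrative places the holding before the loading.
(f) Not entailed — Zoya loaded the wagon, not the soup; the soup belongs to the stirring event.

(a), (b), (c), (e)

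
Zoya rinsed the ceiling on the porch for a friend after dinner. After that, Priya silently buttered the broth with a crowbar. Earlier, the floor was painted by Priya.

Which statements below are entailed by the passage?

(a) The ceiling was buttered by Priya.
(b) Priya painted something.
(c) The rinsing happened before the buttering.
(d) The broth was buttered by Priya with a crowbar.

(b), (c), (d)

(a) Not entailed — Priya buttered the broth, not the ceiling; the ceiling belongs to the rinsing event.
(b) Entailed — generalizing the patient leaves a sub-description the original still satisfies.
(c) Entailed — the narrative places the rinsing before the buttering.
(d) Entailed — dropping 'silently' leaves a sub-description the original still satisfies.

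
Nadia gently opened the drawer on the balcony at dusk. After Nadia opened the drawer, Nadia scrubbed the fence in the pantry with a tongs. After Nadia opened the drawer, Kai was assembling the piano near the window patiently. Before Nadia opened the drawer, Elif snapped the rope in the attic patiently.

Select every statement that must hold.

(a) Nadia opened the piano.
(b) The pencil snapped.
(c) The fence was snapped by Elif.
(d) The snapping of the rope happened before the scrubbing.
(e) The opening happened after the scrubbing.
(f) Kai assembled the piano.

(a) Not entailed — Nadia opened the drawer, not the piano; the piano belongs to the assembling event.
(b) Not entailed — the rope is what snapped, not the pencil.
(c) Not entailed — Elif snapped the rope, not the fence; the fence belongs to the scrubbing event.
(d) Entailed — the narrative places the snapping before the scrubbing.
(e) Not entailed — the narrative places the opening before the scrubbing, not after.
(f) Not entailed — 'was assembling' is progressive on an accomplishment; it does not entail the completed 'assembled'.

(d)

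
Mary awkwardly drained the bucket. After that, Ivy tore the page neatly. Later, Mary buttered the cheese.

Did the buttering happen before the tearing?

no

The narrative orders the tearing before the buttering.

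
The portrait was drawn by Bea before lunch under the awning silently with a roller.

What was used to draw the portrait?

a roller

'with a roller' marks the instrument of the drawing event.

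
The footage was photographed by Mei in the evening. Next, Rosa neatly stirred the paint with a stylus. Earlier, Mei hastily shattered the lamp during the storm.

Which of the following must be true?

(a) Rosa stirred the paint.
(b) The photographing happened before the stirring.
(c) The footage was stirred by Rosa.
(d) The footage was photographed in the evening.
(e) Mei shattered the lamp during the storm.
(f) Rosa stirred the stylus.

(a), (b), (d), (e)

(a) Entailed — every conjunct here is already in the original stirring event.
(b) Entailed — the narrative places the photographing before the stirring.
(c) Not entailed — Rosa stirred the paint, not the footage; the footage belongs to the photographing event.
(d) Entailed — every conjunct here is already in the original photographing event.
(e) Entailed — this follows by dropping conjuncts from the shattering event's description.
(f) Not entailed — the stylus is the instrument, not what was stirred.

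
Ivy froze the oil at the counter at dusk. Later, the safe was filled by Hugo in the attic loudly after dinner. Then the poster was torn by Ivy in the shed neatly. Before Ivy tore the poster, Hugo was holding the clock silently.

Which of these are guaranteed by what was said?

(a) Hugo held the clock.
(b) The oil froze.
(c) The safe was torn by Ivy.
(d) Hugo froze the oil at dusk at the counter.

(a), (b)

(a) Entailed — 'hold' is an activity; 'was holding' entails that some holding happened, so 'held' holds.
(b) Entailed — 'Ivy froze the oil' is causative; it entails the inchoative 'the oil froze'.
(c) Not entailed — Ivy tore the poster, not the safe; the safe belongs to the filling event.
(d) Not entailed — the passage has Ivy freezing the oil, not Hugo.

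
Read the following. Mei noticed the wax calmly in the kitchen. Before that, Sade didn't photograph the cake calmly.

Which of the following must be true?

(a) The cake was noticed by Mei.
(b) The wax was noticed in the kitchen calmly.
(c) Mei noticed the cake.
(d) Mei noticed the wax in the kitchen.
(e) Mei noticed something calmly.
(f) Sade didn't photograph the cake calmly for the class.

(a) Not entailed — Mei noticed the wax, not the cake; the cake belongs to the photographing event.
(b) Entailed — this follows by dropping conjuncts from the noticing event's description.
(c) Not entailed — Mei noticed the wax, not the cake; the cake belongs to the photographing event.
(d) Entailed — dropping 'calmly' leaves a sub-description the original still satisfies.
(e) Entailed — dropping 'in the kitchen' and generalizing the patient leaves a sub-description the original still satisfies.
(f) Entailed — under negation, adding a further restriction is entailed: if no such photographing event occurred, none occurred for the class either.

(b), (d), (e), (f)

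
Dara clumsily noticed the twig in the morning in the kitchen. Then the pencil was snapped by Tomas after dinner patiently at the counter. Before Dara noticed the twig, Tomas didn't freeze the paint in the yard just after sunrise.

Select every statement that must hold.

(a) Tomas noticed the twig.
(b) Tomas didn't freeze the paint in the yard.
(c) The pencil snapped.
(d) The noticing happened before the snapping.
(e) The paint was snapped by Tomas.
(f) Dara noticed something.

(c), (d), (f)

(a) Not entailed — the passage has Dara noticing the twig, not Tomas.
(b) Not entailed — dropping 'just after sunrise' under negation is not valid — the original leaves open that Tomas froze the paint some other way.
(c) Entailed — 'Tomas snapped the pencil' is causative; it entails the inchoative 'the pencil snapped'.
(d) Entailed — the narrative places the noticing before the snapping.
(e) Not entailed — Tomas snapped the pencil, not the paint; the paint belongs to the freezing event.
(f) Entailed — every conjunct here is already in the original noticing event.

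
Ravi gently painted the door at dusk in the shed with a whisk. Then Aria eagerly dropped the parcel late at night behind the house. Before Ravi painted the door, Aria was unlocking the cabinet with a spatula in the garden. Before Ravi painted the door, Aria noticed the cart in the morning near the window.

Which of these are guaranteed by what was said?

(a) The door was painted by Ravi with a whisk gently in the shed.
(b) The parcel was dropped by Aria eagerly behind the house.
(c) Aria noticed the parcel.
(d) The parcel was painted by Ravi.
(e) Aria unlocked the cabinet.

(a) Entailed — the original entails any weakening of itself; this just drops 'at dusk'.
(b) Entailed — this follows by dropping conjuncts from the dropping event's description.
(c) Not entailed — Aria noticed the cart, not the parcel; the parcel belongs to the dropping event.
(d) Not entailed — Ravi painted the door, not the parcel; the parcel belongs to the dropping event.
(e) Not entailed — 'was unlocking' is progressive on an accomplishment; it does not entail the completed 'unlocked'.

(a), (b)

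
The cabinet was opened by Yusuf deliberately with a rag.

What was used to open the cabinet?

a rag

'with a rag' marks the instrument of the opening event.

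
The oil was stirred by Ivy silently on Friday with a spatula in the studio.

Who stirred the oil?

'Ivy' marks the agent of the stirring event.

Ivy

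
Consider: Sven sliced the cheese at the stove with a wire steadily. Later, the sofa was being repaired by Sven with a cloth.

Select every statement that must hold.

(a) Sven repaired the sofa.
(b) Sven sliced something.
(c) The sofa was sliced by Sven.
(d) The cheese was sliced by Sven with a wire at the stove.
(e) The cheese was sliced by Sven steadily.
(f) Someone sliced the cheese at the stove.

(b), (d), (e), (f)

(a) Not entailed — 'was repairing' is progressive on an accomplishment; it does not entail the completed 'repaired'.
(b) Entailed — this follows by dropping conjuncts from the slicing event's description.
(c) Not entailed — Sven sliced the cheese, not the sofa; the sofa belongs to the repairing event.
(d) Entailed — every conjunct here is already in the original slicing event.
(e) Entailed — every conjunct here is already in the original slicing event.
(f) Entailed — this follows by dropping conjuncts from the slicing event's description.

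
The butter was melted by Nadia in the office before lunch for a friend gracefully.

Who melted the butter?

'Nadia' marks the agent of the melting event.

Nadia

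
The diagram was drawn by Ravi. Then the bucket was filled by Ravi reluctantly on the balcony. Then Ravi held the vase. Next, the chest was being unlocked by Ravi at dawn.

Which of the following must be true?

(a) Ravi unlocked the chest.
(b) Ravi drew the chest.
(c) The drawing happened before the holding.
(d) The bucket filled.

(c), (d)

(a) Not entailed — 'was unlocking' is progressive on an accomplishment; it does not entail the completed 'unlocked'.
(b) Not entailed — Ravi drew the diagram, not the chest; the chest belongs to the unlocking event.
(c) Entailed — the narrative places the drawing before the holding.
(d) Entailed — 'Ravi filled the bucket' is causative; it entails the inchoative 'the bucket filled'.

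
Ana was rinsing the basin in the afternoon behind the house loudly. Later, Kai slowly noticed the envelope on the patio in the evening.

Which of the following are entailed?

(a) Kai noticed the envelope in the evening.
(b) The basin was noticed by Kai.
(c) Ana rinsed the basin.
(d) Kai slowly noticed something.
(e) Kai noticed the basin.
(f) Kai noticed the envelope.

(a), (c), (d), (f)

(a) Entailed — dropping 'slowly', 'on the patio' leaves a sub-description the original still satisfies.
(b) Not entailed — Kai noticed the envelope, not the basin; the basin belongs to the rinsing event.
(c) Entailed — 'rinse' is an activity; 'was rinsing' entails that some rinsing happened, so 'rinsed' holds.
(d) Entailed — this follows by dropping conjuncts from the noticing event's description.
(e) Not entailed — Kai noticed the envelope, not the basin; the basin belongs to the rinsing event.
(f) Entailed — the original entails any weakening of itself; this just drops 'in the evening', 'slowly', 'on the patio'.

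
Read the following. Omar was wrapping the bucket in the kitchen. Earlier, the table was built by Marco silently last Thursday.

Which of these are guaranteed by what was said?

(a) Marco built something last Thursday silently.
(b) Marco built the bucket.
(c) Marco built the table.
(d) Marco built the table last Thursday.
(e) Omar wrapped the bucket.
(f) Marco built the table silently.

(a) Entailed — every conjunct here is already in the original building event.
(b) Not entailed — Marco built the table, not the bucket; the bucket belongs to the wrapping event.
(c) Entailed — the original entails any weakening of itself; this just drops 'silently', 'last Thursday'.
(d) Entailed — the original entails any weakening of itself; this just drops 'silently'.
(e) Not entailed — 'was wrapping' is progressive on an accomplishment; it does not entail the completed 'wrapped'.
(f) Entailed — every conjunct here is already in the original building event.

(a), (c), (d), (f)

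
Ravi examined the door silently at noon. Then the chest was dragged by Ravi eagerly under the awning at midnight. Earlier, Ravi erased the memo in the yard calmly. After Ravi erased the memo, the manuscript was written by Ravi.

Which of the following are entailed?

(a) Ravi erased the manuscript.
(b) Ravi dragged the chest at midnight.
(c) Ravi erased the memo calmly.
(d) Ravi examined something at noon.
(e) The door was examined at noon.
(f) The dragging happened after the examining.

(b), (c), (d), (e), (f)

(a) Not entailed — Ravi erased the memo, not the manuscript; the manuscript belongs to the writing event.
(b) Entailed — every conjunct here is already in the original dragging event.
(c) Entailed — the original entails any weakening of itself; this just drops 'in the yard'.
(d) Entailed — every conjunct here is already in the original examining event.
(e) Entailed — every conjunct here is already in the original examining event.
(f) Entailed — the narrative places the examining before the dragging.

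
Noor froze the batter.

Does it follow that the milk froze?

no

Nothing is said about any milk; only the batter is affected.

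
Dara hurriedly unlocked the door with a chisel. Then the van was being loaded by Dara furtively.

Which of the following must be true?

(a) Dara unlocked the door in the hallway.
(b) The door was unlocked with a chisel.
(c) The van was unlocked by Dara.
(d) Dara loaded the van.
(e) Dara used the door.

(b)

(a) Not entailed — 'in the hallway' adds information not in the original event.
(b) Entailed — this follows by dropping conjuncts from the unlocking event's description.
(c) Not entailed — Dara unlocked the door, not the van; the van belongs to the loading event.
(d) Not entailed — 'was loading' is progressive on an accomplishment; it does not entail the completed 'loaded'.
(e) Not entailed — the door is the patient, not an instrument — Dara used a chisel.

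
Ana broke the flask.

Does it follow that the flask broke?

'Ana broke the flask' is the causative; it entails the inchoative 'the flask broke'.

yes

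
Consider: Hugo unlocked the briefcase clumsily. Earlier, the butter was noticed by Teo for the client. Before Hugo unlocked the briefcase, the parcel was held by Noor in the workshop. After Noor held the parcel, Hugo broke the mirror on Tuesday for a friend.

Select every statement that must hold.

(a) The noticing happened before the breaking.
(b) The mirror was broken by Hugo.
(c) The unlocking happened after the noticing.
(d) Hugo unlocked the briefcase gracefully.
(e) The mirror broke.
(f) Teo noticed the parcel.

(a) Not entailed — the narrative doesn't order the noticing relative to the breaking.
(b) Entailed — the original entails any weakening of itself; this just drops 'on Tuesday', 'for a friend'.
(c) Entailed — the narrative places the noticing before the unlocking.
(d) Not entailed — 'gracefully' adds a manner not in (and inconsistent with) the original.
(e) Entailed — 'Hugo broke the mirror' is causative; it entails the inchoative 'the mirror broke'.
(f) Not entailed — Teo noticed the butter, not the parcel; the parcel belongs to the holding event.

(b), (c), (e)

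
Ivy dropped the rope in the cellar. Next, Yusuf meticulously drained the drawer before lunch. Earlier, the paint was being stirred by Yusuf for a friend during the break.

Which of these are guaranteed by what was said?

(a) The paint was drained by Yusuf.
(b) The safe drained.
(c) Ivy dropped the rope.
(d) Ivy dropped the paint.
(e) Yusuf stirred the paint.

(a) Not entailed — Yusuf drained the drawer, not the paint; the paint belongs to the stirring event.
(b) Not entailed — the drawer is what drained, not the safe.
(c) Entailed — dropping 'in the cellar' leaves a sub-description the original still satisfies.
(d) Not entailed — Ivy dropped the rope, not the paint; the paint belongs to the stirring event.
(e) Entailed — 'stir' is an activity; 'was stirring' entails that some stirring happened, so 'stirred' holds.

(c), (e)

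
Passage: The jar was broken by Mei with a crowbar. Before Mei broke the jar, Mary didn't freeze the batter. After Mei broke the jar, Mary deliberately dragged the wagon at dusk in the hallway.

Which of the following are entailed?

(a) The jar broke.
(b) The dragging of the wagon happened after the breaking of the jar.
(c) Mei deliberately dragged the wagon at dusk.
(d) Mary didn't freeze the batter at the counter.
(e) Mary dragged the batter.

(a) Entailed — 'Mei broke the jar' is causative; it entails the inchoative 'the jar broke'.
(b) Entailed — the narrative places the breaking before the dragging.
(c) Not entailed — the passage has Mary dragging the wagon, not Mei.
(d) Entailed — under negation, adding a further restriction is entailed: if no such freezing event occurred, none occurred at the counter either.
(e) Not entailed — Mary dragged the wagon, not the batter; the batter belongs to the freezing event.

(a), (b), (d)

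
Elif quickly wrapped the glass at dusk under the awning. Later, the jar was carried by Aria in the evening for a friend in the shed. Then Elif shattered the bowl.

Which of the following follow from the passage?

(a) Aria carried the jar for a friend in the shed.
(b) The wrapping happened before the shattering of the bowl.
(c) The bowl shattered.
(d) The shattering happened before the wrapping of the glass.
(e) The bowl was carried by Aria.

(a), (b), (c)

(a) Entailed — dropping 'in the evening' leaves a sub-description the original still satisfies.
(b) Entailed — the narrative places the wrapping before the shattering.
(c) Entailed — 'Elif shattered the bowl' is causative; it entails the inchoative 'the bowl shattered'.
(d) Not entailed — the narrative places the wrapping before the shattering, not after.
(e) Not entailed — Aria carried the jar, not the bowl; the bowl belongs to the shattering event.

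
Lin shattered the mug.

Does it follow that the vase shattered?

Nothing is said about any vase; only the mug is affected.

no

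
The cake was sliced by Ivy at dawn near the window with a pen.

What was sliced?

'the cake' marks the patient of the slicing event.

the cake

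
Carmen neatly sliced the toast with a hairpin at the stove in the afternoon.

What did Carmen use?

a hairpin

'with a hairpin' marks the instrument of the slicing event.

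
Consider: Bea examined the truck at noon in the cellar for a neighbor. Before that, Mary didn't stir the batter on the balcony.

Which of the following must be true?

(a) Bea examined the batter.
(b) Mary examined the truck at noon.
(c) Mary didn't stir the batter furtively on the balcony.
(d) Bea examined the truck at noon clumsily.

(c)

(a) Not entailed — Bea examined the truck, not the batter; the batter belongs to the stirring event.
(b) Not entailed — the passage has Bea examining the truck, not Mary.
(c) Entailed — under negation, adding a further restriction is entailed: if no such stirring event occurred, none occurred furtively either.
(d) Not entailed — 'clumsily' adds information not in the original event.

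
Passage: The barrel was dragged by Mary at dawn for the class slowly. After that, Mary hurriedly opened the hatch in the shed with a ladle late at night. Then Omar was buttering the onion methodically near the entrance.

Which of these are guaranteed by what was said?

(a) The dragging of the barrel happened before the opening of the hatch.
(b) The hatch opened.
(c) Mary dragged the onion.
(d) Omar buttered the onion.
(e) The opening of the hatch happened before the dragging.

(a), (b)

(a) Entailed — the narrative places the dragging before the opening.
(b) Entailed — 'Mary opened the hatch' is causative; it entails the inchoative 'the hatch opened'.
(c) Not entailed — Mary dragged the barrel, not the onion; the onion belongs to the buttering event.
(d) Not entailed — 'was buttering' is progressive on an accomplishment; it does not entail the completed 'buttered'.
(e) Not entailed — the narrative places the dragging before the opening, not after.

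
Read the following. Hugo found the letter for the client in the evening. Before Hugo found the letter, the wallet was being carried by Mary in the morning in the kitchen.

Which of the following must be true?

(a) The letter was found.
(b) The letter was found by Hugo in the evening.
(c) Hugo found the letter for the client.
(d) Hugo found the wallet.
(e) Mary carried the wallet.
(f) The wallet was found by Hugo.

(a) Entailed — dropping 'for the client', 'in the evening' and generalizing the agent leaves a sub-description the original still satisfies.
(b) Entailed — dropping 'for the client' leaves a sub-description the original still satisfies.
(c) Entailed — the original entails any weakening of itself; this just drops 'in the evening'.
(d) Not entailed — Hugo found the letter, not the wallet; the wallet belongs to the carrying event.
(e) Entailed — 'carry' is an activity; 'was carrying' entails that some carrying happened, so 'carried' holds.
(f) Not entailed — Hugo found the letter, not the wallet; the wallet belongs to the carrying event.

(a), (b), (c), (e)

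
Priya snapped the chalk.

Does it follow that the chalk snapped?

yes

'Priya snapped the chalk' is the causative; it entails the inchoative 'the chalk snapped'.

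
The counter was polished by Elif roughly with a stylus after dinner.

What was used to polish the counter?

'with a stylus' marks the instrument of the polishing event.

a stylus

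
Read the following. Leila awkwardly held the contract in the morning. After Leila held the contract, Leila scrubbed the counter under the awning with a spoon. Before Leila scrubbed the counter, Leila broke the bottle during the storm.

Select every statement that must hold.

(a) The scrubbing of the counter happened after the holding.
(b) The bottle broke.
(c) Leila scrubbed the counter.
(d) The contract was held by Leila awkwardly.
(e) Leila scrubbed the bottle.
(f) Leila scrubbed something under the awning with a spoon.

(a) Entailed — the narrative places the holding before the scrubbing.
(b) Entailed — 'Leila broke the bottle' is causative; it entails the inchoative 'the bottle broke'.
(c) Entailed — dropping 'with a spoon', 'under the awning' leaves a sub-description the original still satisfies.
(d) Entailed — the original entails any weakening of itself; this just drops 'in the morning'.
(e) Not entailed — Leila scrubbed the counter, not the bottle; the bottle belongs to the breaking event.
(f) Entailed — generalizing the patient leaves a sub-description the original still satisfies.

(a), (b), (c), (d), (f)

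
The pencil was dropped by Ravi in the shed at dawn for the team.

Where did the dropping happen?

in the shed

'in the shed' marks the location of the dropping event.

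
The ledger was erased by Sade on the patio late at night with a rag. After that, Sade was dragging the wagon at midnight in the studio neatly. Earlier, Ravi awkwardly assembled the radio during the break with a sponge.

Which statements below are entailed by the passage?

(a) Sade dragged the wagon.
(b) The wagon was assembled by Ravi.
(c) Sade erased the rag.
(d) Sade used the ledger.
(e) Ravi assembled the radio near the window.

(a) Entailed — 'drag' is an activity; 'was dragging' entails that some dragging happened, so 'dragged' holds.
(b) Not entailed — Ravi assembled the radio, not the wagon; the wagon belongs to the dragging event.
(c) Not entailed — the rag is the instrument, not what was erased.
(d) Not entailed — the ledger is the patient, not an instrument — Sade used a rag.
(e) Not entailed — 'near the window' adds information not in the original event.

(a)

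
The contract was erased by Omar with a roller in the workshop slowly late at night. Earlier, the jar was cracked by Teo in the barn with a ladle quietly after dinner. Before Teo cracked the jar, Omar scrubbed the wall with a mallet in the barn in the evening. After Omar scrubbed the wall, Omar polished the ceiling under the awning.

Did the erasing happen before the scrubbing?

The narrative orders the scrubbing before the erasing.

no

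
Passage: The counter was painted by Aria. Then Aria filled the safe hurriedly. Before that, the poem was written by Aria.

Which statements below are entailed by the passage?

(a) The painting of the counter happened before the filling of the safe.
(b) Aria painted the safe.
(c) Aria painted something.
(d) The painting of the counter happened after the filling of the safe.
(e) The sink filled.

(a), (c)

(a) Entailed — the narrative places the painting before the filling.
(b) Not entailed — Aria painted the counter, not the safe; the safe belongs to the filling event.
(c) Entailed — generalizing the patient leaves a sub-description the original still satisfies.
(d) Not entailed — the narrative places the painting before the filling, not after.
(e) Not entailed — the safe is what filled, not the sink.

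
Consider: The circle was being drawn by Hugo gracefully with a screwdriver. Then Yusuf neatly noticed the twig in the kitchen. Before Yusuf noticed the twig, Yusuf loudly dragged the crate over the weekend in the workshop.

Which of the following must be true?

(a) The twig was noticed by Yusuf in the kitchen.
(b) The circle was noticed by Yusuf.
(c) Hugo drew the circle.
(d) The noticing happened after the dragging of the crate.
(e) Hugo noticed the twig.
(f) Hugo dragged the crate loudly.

(a) Entailed — every conjunct here is already in the original noticing event.
(b) Not entailed — Yusuf noticed the twig, not the circle; the circle belongs to the drawing event.
(c) Not entailed — 'was drawing' is progressive on an accomplishment; it does not entail the completed 'drew'.
(d) Entailed — the narrative places the dragging before the noticing.
(e) Not entailed — the passage has Yusuf noticing the twig, not Hugo.
(f) Not entailed — the passage has Yusuf dragging the crate, not Hugo.

(a), (d)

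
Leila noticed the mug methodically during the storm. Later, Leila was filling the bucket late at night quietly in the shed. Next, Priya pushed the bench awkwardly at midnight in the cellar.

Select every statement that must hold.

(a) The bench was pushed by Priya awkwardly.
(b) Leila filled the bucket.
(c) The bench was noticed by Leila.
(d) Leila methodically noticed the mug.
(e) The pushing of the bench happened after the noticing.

(a), (d), (e)

(a) Entailed — dropping 'in the cellar', 'at midnight' leaves a sub-description the original still satisfies.
(b) Not entailed — 'was filling' is progressive on an accomplishment; it does not entail the completed 'filled'.
(c) Not entailed — Leila noticed the mug, not the bench; the bench belongs to the pushing event.
(d) Entailed — every conjunct here is already in the original noticing event.
(e) Entailed — the narrative places the noticing before the pushing.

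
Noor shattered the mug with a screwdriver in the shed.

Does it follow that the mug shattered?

'Noor shattered the mug' is the causative; it entails the inchoative 'the mug shattered'.

yes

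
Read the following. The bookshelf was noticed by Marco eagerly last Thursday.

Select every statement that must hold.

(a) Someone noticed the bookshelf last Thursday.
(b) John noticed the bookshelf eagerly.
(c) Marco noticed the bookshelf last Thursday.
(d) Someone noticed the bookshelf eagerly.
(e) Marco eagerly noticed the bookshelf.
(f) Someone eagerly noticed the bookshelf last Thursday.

(a) Entailed — every conjunct here is already in the original noticing event.
(b) Not entailed — the passage has Marco noticing the bookshelf, not John.
(c) Entailed — the original entails any weakening of itself; this just drops 'eagerly'.
(d) Entailed — this follows by dropping conjuncts from the noticing event's description.
(e) Entailed — every conjunct here is already in the original noticing event.
(f) Entailed — this follows by dropping conjuncts from the noticing event's description.

(a), (c), (d), (e), (f)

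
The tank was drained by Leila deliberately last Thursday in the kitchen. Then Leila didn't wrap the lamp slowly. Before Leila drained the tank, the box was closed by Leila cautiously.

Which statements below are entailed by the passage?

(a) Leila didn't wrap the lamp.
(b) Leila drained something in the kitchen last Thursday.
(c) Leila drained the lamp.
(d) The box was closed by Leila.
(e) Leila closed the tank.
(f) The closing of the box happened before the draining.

(b), (d), (f)

(a) Not entailed — dropping 'slowly' under negation is not valid — the original leaves open that Leila wrapped the lamp some other way.
(b) Entailed — every conjunct here is already in the original draining event.
(c) Not entailed — Leila drained the tank, not the lamp; the lamp belongs to the wrapping event.
(d) Entailed — this follows by dropping conjuncts from the closing event's description.
(e) Not entailed — Leila closed the box, not the tank; the tank belongs to the draining event.
(f) Entailed — the narrative places the closing before the draining.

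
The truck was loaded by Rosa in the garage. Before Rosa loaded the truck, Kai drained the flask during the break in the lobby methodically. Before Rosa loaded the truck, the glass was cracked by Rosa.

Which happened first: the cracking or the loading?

The connectives place the cracking before the loading.

the cracking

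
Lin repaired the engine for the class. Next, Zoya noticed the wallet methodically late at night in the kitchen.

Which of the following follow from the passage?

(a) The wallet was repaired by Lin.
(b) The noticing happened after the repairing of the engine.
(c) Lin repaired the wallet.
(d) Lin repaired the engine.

(b), (d)

(a) Not entailed — Lin repaired the engine, not the wallet; the wallet belongs to the noticing event.
(b) Entailed — the narrative places the repairing before the noticing.
(c) Not entailed — Lin repaired the engine, not the wallet; the wallet belongs to the noticing event.
(d) Entailed — this follows by dropping conjuncts from the repairing event's description.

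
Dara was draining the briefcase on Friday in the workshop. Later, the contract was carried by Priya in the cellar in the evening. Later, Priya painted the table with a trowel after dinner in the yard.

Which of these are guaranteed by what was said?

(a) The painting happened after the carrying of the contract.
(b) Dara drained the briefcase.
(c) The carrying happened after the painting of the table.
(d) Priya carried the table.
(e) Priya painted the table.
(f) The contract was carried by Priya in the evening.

(a) Entailed — the narrative places the carrying before the painting.
(b) Not entailed — 'was draining' is progressive on an accomplishment; it does not entail the completed 'drained'.
(c) Not entailed — the narrative places the carrying before the painting, not after.
(d) Not entailed — Priya carried the contract, not the table; the table belongs to the painting event.
(e) Entailed — every conjunct here is already in the original painting event.
(f) Entailed — this follows by dropping conjuncts from the carrying event's description.

(a), (e), (f)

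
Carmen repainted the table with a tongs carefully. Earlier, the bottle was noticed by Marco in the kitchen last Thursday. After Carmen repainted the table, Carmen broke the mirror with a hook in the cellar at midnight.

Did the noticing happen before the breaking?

yes

The narrative orders the noticing before the breaking.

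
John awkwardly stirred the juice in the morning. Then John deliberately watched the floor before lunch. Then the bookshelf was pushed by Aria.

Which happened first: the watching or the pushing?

The connectives place the watching before the pushing.

the watching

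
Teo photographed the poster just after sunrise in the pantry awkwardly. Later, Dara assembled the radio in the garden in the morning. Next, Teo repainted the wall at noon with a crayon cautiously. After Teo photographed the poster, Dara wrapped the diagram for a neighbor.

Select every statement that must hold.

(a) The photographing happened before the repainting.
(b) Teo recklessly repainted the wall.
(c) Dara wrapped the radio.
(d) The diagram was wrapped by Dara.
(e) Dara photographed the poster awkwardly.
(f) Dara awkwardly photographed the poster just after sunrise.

(a) Entailed — the narrative places the photographing before the repainting.
(b) Not entailed — 'recklessly' adds a manner not in (and inconsistent with) the original.
(c) Not entailed — Dara wrapped the diagram, not the radio; the radio belongs to the assembling event.
(d) Entailed — the original entails any weakening of itself; this just drops 'for a neighbor'.
(e) Not entailed — the passage has Teo photographing the poster, not Dara.
(f) Not entailed — the passage has Teo photographing the poster, not Dara.

(a), (d)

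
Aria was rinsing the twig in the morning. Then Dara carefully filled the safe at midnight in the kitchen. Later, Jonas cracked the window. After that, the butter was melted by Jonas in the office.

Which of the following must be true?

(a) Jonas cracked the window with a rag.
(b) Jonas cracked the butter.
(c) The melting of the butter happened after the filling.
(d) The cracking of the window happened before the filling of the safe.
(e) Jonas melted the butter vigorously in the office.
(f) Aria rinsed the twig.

(c), (f)

(a) Not entailed — 'with a rag' adds information not in the original event.
(b) Not entailed — Jonas cracked the window, not the butter; the butter belongs to the melting event.
(c) Entailed — the narrative places the filling before the melting.
(d) Not entailed — the narrative places the filling before the cracking, not after.
(e) Not entailed — 'vigorously' adds information not in the original event.
(f) Entailed — 'rinse' is an activity; 'was rinsing' entails that some rinsing happened, so 'rinsed' holds.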